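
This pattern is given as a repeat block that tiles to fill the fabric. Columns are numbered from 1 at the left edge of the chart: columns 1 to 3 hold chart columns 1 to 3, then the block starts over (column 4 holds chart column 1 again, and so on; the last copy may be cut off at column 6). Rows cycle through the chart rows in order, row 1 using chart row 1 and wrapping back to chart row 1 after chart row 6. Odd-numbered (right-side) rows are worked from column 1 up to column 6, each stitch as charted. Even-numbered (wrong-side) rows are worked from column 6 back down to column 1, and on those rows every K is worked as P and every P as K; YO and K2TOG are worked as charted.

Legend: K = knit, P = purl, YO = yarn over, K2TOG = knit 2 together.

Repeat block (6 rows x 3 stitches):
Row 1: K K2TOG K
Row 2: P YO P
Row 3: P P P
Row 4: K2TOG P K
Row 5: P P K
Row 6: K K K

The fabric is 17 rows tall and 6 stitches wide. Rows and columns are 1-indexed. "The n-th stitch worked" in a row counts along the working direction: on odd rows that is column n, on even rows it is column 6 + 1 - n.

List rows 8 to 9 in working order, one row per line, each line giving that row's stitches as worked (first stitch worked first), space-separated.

Result:
K YO K K YO K
P P P P P P

Derivation:
Row 8: chart row 2, WS - tiled (columns 1-6): P YO P P YO P; work from column 6 back to 1 with K<->P swapped.
Row 9: chart row 3, RS - tile across columns 1-6 and work as-is.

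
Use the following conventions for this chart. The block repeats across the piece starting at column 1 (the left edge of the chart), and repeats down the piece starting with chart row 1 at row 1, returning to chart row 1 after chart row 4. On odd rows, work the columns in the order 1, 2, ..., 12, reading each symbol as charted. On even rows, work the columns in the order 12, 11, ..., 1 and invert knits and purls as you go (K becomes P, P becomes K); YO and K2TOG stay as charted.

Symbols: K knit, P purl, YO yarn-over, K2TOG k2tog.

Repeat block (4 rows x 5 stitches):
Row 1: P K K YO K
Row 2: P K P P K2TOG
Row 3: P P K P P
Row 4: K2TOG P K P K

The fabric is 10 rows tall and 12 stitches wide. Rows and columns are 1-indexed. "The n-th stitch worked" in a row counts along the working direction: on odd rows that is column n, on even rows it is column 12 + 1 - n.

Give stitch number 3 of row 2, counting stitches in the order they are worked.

Row 2: (2-1) mod 4 = 1, so use chart row 2. Even row -> WS.
Chart row 2 tiled across columns 1-12: P K P P K2TOG P K P P K2TOG P K
WS row: flip the tiled sequence (start at column 12) and apply K<->P; YO and K2TOG stay.
Row 2 as worked: P K K2TOG K K P K K2TOG K K P K
Stitch 3 in working order -> K2TOG

== STITCH ==
K2TOG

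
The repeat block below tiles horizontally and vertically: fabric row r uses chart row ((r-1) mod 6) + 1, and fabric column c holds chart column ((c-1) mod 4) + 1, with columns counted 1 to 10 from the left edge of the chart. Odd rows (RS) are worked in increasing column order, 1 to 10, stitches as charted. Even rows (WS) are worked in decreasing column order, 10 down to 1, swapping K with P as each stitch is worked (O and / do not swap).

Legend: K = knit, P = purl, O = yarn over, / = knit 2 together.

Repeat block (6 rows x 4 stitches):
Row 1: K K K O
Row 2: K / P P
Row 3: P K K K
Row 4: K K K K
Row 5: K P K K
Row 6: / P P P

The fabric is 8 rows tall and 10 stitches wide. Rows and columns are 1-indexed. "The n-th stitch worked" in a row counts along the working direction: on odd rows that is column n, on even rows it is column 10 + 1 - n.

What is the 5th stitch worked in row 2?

Stitch:
/

Derivation:
Row 2: (2-1) mod 6 = 1, so use chart row 2. Even row -> WS.
Chart row 2 tiled across columns 1-10: K / P P K / P P K /
Wrong side: read the tiled row from column 10 down to 1 and exchange K with P (leave O, /).
Row 2 as worked: / P K K / P K K / P
The 5th stitch worked is /.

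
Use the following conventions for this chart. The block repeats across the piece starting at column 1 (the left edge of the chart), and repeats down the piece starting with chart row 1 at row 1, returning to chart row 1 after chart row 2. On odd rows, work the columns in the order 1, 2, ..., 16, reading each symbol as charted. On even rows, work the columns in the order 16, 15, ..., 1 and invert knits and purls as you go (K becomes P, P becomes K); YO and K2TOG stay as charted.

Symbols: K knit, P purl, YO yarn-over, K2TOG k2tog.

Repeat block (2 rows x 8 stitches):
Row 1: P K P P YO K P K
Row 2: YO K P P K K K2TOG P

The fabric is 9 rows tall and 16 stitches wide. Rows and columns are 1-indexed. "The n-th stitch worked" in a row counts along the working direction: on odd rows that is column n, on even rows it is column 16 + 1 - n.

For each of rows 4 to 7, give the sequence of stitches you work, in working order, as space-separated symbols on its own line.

Row 4: chart row 2, WS - tiled (columns 1-16): YO K P P K K K2TOG P YO K P P K K K2TOG P; work from column 16 back to 1 with K<->P swapped.
Row 5: chart row 1, RS - tile across columns 1-16 and work as-is.
Row 6: chart row 2, WS - tiled (columns 1-16): YO K P P K K K2TOG P YO K P P K K K2TOG P; work from column 16 back to 1 with K<->P swapped.
Row 7: chart row 1, RS - tile across columns 1-16 and work as-is.

Result:
K K2TOG P P K K P YO K K2TOG P P K K P YO
P K P P YO K P K P K P P YO K P K
K K2TOG P P K K P YO K K2TOG P P K K P YO
P K P P YO K P K P K P P YO K P K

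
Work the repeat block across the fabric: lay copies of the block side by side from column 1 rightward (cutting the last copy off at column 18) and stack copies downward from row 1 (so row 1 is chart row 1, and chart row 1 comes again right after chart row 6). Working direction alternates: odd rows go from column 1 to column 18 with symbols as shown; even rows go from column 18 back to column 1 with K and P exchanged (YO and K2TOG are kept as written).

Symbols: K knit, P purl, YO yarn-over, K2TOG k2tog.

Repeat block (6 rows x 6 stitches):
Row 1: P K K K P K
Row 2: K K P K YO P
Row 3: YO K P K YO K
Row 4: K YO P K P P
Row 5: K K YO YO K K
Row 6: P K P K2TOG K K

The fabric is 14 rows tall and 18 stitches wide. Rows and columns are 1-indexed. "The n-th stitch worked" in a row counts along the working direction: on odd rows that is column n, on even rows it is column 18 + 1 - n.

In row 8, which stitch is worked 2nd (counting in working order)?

Stitch:
YO

Derivation:
Row 8 uses chart row ((8-1) mod 6)+1 = 2. Row 8 is even, so WS.
Chart row 2 tiled across columns 1-18: K K P K YO P K K P K YO P K K P K YO P
Wrong side: read the tiled row from column 18 down to 1 and exchange K with P (leave YO, K2TOG).
Row 8 as worked: K YO P K P P K YO P K P P K YO P K P P
Counting 2 along the worked row gives YO.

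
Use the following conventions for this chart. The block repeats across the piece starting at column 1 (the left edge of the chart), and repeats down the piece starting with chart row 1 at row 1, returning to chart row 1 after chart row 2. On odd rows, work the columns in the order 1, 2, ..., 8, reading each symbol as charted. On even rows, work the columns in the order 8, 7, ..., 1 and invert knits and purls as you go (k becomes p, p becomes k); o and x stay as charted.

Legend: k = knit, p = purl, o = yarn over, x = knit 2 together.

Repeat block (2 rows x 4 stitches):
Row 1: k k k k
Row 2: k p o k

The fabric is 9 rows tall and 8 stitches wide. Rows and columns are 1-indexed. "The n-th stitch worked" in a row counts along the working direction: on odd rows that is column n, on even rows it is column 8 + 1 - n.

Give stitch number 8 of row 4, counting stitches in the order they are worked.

Row 4: (4-1) mod 2 = 1, so use chart row 2. Even row -> WS.
Chart row 2 tiled across columns 1-8: k p o k k p o k
Wrong side: read the tiled row from column 8 down to 1 and exchange k with p (leave o, x).
Row 4 as worked: p o k p p o k p
Counting 8 along the worked row gives p.

== STITCH ==
p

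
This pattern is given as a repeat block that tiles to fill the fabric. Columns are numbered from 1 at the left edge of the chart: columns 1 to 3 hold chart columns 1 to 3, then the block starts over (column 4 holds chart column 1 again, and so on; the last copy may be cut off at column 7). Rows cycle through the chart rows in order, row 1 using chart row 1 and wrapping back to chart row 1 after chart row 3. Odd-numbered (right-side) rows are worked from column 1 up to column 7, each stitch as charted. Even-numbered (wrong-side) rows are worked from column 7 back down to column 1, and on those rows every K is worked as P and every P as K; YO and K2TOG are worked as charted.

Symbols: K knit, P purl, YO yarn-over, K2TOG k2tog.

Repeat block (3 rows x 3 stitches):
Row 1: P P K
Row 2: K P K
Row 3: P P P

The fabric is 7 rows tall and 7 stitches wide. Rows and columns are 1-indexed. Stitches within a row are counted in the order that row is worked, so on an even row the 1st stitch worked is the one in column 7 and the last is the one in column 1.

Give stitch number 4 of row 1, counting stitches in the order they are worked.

Stitch:
P

Derivation:
Row 1 uses chart row ((1-1) mod 3)+1 = 1. Row 1 is odd, so RS.
Chart row 1 tiled across columns 1-7: P P K P P K P
Right side: take the tiled row as-is (worked left to right from column 1).
Counting 4 along the worked row gives P.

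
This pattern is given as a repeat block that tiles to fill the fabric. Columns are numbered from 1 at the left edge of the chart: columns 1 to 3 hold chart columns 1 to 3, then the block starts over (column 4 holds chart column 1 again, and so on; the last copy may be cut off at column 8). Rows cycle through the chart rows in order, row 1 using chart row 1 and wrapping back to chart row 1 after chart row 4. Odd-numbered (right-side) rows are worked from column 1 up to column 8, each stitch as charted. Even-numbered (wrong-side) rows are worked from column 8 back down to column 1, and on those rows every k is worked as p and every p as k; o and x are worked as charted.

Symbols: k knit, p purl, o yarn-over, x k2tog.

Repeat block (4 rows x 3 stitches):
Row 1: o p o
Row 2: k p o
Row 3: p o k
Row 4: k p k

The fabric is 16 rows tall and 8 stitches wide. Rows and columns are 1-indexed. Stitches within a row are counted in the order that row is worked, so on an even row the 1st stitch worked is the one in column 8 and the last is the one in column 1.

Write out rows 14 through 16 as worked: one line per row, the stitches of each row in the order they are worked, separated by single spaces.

Row 14: chart row 2, WS - tiled (columns 1-8): k p o k p o k p; work from column 8 back to 1 with k<->p swapped.
Row 15: chart row 3, RS - tile across columns 1-8 and work as-is.
Row 16: chart row 4, WS - tiled (columns 1-8): k p k k p k k p; work from column 8 back to 1 with k<->p swapped.

== ROWS AS WORKED ==
k p o k p o k p
p o k p o k p o
k p p k p p k p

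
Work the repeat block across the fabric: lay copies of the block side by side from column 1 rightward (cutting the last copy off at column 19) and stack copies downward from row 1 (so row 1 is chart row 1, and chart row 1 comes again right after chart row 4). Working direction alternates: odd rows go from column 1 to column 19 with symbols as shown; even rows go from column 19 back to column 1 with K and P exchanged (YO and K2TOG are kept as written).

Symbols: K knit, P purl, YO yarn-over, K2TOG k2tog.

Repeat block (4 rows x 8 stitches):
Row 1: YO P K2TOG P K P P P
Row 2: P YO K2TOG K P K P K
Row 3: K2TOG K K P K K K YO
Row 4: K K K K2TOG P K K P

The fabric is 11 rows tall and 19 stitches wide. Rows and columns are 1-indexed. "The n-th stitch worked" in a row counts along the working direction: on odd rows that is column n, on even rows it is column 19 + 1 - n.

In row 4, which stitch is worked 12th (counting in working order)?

For row 4: chart row = ((4-1) mod 4) + 1 = 4; this is a WS (even) row.
Chart row 4 tiled across columns 1-19: K K K K2TOG P K K P K K K K2TOG P K K P K K K
Wrong side: read the tiled row from column 19 down to 1 and exchange K with P (leave YO, K2TOG).
Row 4 as worked: P P P K P P K K2TOG P P P K P P K K2TOG P P P
Counting 12 along the worked row gives K.

Stitch:
K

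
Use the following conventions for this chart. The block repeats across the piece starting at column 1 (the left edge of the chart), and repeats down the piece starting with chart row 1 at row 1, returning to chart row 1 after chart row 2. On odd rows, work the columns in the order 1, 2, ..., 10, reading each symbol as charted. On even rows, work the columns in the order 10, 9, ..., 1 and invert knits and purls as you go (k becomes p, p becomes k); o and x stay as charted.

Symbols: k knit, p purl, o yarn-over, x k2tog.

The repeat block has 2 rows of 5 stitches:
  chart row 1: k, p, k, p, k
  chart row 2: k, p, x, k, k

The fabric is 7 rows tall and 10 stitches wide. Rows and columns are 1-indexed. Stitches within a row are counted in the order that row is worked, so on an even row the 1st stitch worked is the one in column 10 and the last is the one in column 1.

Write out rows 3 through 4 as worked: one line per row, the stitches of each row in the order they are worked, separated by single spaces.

== ROWS AS WORKED ==
k p k p k k p k p k
p p x k p p p x k p

Derivation:
Row 3: chart row 1, RS - tile across columns 1-10 and work as-is.
Row 4: chart row 2, WS - tiled (columns 1-10): k p x k k k p x k k; work from column 10 back to 1 with k<->p swapped.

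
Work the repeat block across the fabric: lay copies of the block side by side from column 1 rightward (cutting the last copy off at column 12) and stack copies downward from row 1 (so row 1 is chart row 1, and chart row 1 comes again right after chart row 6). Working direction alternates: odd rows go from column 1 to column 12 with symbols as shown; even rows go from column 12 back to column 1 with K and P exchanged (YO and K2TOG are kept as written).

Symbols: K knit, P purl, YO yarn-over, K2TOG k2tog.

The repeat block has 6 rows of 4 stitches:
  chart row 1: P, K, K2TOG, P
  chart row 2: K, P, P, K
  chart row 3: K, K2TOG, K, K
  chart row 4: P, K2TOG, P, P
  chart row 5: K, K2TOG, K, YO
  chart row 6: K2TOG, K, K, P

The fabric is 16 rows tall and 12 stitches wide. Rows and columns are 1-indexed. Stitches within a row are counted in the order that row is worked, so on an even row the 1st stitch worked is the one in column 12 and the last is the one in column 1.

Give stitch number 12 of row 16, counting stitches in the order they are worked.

Row 16: (16-1) mod 6 = 3, so use chart row 4. Even row -> WS.
Chart row 4 tiled across columns 1-12: P K2TOG P P P K2TOG P P P K2TOG P P
Wrong side: read the tiled row from column 12 down to 1 and exchange K with P (leave YO, K2TOG).
Row 16 as worked: K K K2TOG K K K K2TOG K K K K2TOG K
Stitch 12 in working order -> K

Result:
K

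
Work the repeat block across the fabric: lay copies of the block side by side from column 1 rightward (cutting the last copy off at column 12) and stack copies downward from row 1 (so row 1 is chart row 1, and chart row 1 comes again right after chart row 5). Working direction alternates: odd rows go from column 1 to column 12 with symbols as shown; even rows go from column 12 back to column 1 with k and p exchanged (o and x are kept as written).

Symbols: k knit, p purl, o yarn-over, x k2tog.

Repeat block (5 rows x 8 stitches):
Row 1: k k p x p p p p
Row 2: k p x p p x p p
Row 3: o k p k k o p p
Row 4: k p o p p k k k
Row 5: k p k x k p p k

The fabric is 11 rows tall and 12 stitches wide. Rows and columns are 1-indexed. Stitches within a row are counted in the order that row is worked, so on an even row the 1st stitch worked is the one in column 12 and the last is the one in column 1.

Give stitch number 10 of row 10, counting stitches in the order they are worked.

Stitch:
p

Derivation:
Row 10: (10-1) mod 5 = 4, so use chart row 5. Even row -> WS.
Chart row 5 tiled across columns 1-12: k p k x k p p k k p k x
Wrong side: read the tiled row from column 12 down to 1 and exchange k with p (leave o, x).
Row 10 as worked: x p k p p k k p x p k p
The 10th stitch worked is p.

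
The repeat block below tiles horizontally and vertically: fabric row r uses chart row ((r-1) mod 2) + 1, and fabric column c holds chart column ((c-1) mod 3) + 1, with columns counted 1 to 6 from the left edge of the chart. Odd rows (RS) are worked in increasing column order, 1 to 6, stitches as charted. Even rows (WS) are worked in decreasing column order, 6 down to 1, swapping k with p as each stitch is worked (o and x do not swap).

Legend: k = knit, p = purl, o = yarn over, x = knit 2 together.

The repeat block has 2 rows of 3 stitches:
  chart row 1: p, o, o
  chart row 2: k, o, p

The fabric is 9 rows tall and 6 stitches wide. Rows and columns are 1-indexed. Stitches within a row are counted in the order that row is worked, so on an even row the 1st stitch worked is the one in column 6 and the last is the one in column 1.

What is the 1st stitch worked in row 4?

Result:
k

Derivation:
Row 4: (4-1) mod 2 = 1, so use chart row 2. Even row -> WS.
Chart row 2 tiled across columns 1-6: k o p k o p
WS: work from column 6 back to column 1 (reverse the tiled row), swapping k<->p (o and x unchanged).
Row 4 as worked: k o p k o p
Counting 1 along the worked row gives k.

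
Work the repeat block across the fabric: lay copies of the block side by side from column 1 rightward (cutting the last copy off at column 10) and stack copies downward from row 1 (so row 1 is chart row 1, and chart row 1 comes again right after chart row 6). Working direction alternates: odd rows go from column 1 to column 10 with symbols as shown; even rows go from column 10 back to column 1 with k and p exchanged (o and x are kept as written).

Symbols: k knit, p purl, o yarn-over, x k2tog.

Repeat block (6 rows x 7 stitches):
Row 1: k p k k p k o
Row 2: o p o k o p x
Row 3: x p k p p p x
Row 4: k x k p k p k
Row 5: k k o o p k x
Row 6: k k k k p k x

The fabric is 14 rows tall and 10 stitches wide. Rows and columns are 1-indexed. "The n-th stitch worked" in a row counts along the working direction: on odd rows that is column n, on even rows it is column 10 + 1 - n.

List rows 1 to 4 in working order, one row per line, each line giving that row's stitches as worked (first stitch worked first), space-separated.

Row 1: chart row 1, RS - tile across columns 1-10 and work as-is.
Row 2: chart row 2, WS - tiled (columns 1-10): o p o k o p x o p o; work from column 10 back to 1 with k<->p swapped.
Row 3: chart row 3, RS - tile across columns 1-10 and work as-is.
Row 4: chart row 4, WS - tiled (columns 1-10): k x k p k p k k x k; work from column 10 back to 1 with k<->p swapped.

Result:
k p k k p k o k p k
o k o x k o p o k o
x p k p p p x x p k
p x p p k p k p x p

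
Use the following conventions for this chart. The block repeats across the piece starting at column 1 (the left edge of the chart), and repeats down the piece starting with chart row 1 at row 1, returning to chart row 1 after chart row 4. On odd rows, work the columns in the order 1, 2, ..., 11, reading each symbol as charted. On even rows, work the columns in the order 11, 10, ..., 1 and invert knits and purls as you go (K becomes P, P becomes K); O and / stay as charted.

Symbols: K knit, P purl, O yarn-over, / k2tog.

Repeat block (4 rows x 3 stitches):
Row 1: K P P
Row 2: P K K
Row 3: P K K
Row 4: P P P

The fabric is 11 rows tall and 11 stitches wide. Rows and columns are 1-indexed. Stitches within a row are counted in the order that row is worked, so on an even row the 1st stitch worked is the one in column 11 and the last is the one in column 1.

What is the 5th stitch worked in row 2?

Stitch:
K

Derivation:
Row 2 uses chart row ((2-1) mod 4)+1 = 2. Row 2 is even, so WS.
Chart row 2 tiled across columns 1-11: P K K P K K P K K P K
WS: work from column 11 back to column 1 (reverse the tiled row), swapping K<->P (O and / unchanged).
Row 2 as worked: P K P P K P P K P P K
The 5th stitch worked is K.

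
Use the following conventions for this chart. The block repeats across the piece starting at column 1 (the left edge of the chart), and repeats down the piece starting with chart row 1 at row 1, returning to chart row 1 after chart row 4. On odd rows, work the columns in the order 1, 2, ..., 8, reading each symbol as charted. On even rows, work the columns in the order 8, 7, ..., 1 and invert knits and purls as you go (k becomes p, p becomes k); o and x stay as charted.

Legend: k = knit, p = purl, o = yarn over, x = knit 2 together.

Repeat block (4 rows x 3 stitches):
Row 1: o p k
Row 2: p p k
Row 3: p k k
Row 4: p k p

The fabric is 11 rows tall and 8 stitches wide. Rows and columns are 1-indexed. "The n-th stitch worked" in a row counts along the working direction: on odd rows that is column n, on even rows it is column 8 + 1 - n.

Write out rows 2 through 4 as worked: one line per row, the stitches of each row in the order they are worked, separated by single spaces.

Row 2: chart row 2, WS - tiled (columns 1-8): p p k p p k p p; work from column 8 back to 1 with k<->p swapped.
Row 3: chart row 3, RS - tile across columns 1-8 and work as-is.
Row 4: chart row 4, WS - tiled (columns 1-8): p k p p k p p k; work from column 8 back to 1 with k<->p swapped.

Result:
k k p k k p k k
p k k p k k p k
p k k p k k p k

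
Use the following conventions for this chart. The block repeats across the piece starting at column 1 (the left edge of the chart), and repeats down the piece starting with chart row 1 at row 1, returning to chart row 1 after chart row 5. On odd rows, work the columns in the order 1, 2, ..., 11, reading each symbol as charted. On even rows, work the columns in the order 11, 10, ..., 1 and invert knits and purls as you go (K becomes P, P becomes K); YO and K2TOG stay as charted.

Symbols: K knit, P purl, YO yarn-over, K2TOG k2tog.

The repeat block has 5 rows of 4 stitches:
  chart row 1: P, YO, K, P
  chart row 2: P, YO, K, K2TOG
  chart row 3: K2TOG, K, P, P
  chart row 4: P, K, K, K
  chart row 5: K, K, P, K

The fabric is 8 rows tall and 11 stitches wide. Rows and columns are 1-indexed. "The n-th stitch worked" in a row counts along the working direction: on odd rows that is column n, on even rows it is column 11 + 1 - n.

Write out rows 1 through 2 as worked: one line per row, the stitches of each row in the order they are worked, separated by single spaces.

Row 1: chart row 1, RS - tile across columns 1-11 and work as-is.
Row 2: chart row 2, WS - tiled (columns 1-11): P YO K K2TOG P YO K K2TOG P YO K; work from column 11 back to 1 with K<->P swapped.

Rows as worked:
P YO K P P YO K P P YO K
P YO K K2TOG P YO K K2TOG P YO K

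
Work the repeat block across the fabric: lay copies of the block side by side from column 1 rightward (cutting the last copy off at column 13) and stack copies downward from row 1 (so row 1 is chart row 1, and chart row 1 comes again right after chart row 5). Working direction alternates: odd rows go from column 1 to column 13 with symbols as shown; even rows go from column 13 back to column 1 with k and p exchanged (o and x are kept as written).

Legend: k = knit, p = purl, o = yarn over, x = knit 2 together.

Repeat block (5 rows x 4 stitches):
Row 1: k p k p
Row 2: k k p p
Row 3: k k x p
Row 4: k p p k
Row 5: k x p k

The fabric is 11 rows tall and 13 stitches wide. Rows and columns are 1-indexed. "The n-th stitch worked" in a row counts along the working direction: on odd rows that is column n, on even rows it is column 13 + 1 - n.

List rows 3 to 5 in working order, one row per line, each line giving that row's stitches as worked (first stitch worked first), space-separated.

Row 3: chart row 3, RS - tile across columns 1-13 and work as-is.
Row 4: chart row 4, WS - tiled (columns 1-13): k p p k k p p k k p p k k; work from column 13 back to 1 with k<->p swapped.
Row 5: chart row 5, RS - tile across columns 1-13 and work as-is.

== ROWS AS WORKED ==
k k x p k k x p k k x p k
p p k k p p k k p p k k p
k x p k k x p k k x p k k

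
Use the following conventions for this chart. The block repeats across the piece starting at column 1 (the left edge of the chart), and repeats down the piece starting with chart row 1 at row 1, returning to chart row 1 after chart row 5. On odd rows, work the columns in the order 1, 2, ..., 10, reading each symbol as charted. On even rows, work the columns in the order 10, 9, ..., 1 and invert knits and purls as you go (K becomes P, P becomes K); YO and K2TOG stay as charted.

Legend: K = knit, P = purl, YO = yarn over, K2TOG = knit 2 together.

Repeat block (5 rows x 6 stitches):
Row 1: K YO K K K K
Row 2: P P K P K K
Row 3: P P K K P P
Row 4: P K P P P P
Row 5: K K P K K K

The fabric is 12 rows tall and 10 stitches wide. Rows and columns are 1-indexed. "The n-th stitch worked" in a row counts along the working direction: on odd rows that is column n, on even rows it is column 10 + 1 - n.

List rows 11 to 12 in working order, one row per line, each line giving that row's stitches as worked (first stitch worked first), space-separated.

Result:
K YO K K K K K YO K K
K P K K P P K P K K

Derivation:
Row 11: chart row 1, RS - tile across columns 1-10 and work as-is.
Row 12: chart row 2, WS - tiled (columns 1-10): P P K P K K P P K P; work from column 10 back to 1 with K<->P swapped.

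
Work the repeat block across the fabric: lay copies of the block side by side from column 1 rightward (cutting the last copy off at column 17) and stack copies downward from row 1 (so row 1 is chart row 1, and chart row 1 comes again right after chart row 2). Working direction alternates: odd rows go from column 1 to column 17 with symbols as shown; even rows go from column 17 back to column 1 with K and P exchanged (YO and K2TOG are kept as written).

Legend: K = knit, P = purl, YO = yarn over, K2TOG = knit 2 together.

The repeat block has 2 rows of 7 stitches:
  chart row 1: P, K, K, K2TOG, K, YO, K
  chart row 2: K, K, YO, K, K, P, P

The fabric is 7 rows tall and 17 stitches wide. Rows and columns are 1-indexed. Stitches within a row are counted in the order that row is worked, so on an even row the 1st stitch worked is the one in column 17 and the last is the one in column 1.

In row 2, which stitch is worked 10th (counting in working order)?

Result:
P

Derivation:
Row 2 uses chart row ((2-1) mod 2)+1 = 2. Row 2 is even, so WS.
Chart row 2 tiled across columns 1-17: K K YO K K P P K K YO K K P P K K YO
WS row: flip the tiled sequence (start at column 17) and apply K<->P; YO and K2TOG stay.
Row 2 as worked: YO P P K K P P YO P P K K P P YO P P
Counting 10 along the worked row gives P.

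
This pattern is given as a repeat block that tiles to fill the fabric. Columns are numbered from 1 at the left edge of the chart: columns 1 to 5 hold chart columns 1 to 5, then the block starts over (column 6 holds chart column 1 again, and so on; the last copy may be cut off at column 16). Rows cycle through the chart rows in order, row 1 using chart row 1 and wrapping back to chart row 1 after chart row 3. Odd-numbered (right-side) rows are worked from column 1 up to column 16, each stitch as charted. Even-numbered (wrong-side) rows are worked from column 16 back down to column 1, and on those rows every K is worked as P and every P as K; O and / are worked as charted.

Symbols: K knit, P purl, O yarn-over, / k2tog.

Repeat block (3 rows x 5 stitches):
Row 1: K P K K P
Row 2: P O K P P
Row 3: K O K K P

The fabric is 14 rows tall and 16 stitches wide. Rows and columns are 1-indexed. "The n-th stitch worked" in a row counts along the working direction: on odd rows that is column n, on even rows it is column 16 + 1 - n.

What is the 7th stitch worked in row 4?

For row 4: chart row = ((4-1) mod 3) + 1 = 1; this is a WS (even) row.
Chart row 1 tiled across columns 1-16: K P K K P K P K K P K P K K P K
WS: work from column 16 back to column 1 (reverse the tiled row), swapping K<->P (O and / unchanged).
Row 4 as worked: P K P P K P K P P K P K P P K P
Counting 7 along the worked row gives K.

Result:
K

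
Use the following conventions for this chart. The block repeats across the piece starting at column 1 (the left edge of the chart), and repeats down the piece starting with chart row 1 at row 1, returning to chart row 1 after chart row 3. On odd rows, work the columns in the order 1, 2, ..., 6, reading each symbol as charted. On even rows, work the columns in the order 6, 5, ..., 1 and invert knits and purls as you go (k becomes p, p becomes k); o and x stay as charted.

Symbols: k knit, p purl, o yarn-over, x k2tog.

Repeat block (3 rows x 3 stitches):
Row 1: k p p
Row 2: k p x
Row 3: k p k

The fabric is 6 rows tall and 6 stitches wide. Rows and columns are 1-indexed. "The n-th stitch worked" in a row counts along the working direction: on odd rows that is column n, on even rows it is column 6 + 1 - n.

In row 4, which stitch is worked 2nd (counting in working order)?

Row 4 uses chart row ((4-1) mod 3)+1 = 1. Row 4 is even, so WS.
Chart row 1 tiled across columns 1-6: k p p k p p
WS: work from column 6 back to column 1 (reverse the tiled row), swapping k<->p (o and x unchanged).
Row 4 as worked: k k p k k p
Counting 2 along the worked row gives k.

Result:
k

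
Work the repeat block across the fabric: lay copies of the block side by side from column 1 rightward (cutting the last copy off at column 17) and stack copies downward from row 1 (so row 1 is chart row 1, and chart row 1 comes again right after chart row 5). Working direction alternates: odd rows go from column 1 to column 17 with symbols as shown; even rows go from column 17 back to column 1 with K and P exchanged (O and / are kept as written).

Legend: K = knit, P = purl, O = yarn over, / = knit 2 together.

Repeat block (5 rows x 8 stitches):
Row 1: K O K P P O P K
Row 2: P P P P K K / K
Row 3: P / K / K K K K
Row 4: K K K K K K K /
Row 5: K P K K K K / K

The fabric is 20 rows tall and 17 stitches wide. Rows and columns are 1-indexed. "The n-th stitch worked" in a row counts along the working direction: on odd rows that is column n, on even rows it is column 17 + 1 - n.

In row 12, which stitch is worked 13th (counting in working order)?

Result:
P

Derivation:
For row 12: chart row = ((12-1) mod 5) + 1 = 2; this is a WS (even) row.
Chart row 2 tiled across columns 1-17: P P P P K K / K P P P P K K / K P
WS row: flip the tiled sequence (start at column 17) and apply K<->P; O and / stay.
Row 12 as worked: K P / P P K K K K P / P P K K K K
Counting 13 along the worked row gives P.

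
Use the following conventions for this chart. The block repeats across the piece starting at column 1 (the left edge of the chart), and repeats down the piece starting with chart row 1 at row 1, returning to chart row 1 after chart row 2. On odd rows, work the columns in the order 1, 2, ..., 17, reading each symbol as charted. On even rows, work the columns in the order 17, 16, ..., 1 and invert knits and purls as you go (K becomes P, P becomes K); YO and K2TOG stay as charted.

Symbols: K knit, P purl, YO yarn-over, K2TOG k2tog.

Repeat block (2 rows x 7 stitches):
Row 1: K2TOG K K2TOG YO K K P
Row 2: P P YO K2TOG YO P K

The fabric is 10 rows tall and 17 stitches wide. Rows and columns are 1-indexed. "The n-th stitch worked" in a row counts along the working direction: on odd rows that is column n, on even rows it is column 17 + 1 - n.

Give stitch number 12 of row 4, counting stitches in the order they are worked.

Stitch:
K

Derivation:
Row 4: (4-1) mod 2 = 1, so use chart row 2. Even row -> WS.
Chart row 2 tiled across columns 1-17: P P YO K2TOG YO P K P P YO K2TOG YO P K P P YO
WS row: flip the tiled sequence (start at column 17) and apply K<->P; YO and K2TOG stay.
Row 4 as worked: YO K K P K YO K2TOG YO K K P K YO K2TOG YO K K
The 12th stitch worked is K.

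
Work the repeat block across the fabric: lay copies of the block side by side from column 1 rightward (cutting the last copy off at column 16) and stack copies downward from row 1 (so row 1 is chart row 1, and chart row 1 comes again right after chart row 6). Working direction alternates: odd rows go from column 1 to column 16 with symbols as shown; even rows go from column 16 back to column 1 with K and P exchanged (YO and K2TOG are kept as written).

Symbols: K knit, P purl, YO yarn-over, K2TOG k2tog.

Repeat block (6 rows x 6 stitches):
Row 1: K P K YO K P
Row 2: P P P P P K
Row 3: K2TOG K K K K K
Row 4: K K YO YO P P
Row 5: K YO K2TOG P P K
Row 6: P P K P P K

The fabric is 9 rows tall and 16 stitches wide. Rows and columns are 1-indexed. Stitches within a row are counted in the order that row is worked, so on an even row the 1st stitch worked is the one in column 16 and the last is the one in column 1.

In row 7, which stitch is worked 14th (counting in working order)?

Row 7 uses chart row ((7-1) mod 6)+1 = 1. Row 7 is odd, so RS.
Chart row 1 tiled across columns 1-16: K P K YO K P K P K YO K P K P K YO
Right side: take the tiled row as-is (worked left to right from column 1).
Stitch 14 in working order -> P

Stitch:
P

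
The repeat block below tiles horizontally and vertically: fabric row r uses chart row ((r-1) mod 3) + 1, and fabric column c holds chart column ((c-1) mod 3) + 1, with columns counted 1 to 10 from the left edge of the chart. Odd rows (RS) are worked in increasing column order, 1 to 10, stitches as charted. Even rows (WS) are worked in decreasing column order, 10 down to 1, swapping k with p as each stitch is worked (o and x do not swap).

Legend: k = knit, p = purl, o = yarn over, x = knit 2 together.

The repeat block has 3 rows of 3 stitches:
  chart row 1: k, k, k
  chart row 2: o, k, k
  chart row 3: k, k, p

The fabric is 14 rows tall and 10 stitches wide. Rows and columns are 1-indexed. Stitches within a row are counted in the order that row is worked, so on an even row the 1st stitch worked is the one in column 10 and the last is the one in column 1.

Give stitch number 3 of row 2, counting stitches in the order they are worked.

Result:
p

Derivation:
For row 2: chart row = ((2-1) mod 3) + 1 = 2; this is a WS (even) row.
Chart row 2 tiled across columns 1-10: o k k o k k o k k o
WS: work from column 10 back to column 1 (reverse the tiled row), swapping k<->p (o and x unchanged).
Row 2 as worked: o p p o p p o p p o
Stitch 3 in working order -> p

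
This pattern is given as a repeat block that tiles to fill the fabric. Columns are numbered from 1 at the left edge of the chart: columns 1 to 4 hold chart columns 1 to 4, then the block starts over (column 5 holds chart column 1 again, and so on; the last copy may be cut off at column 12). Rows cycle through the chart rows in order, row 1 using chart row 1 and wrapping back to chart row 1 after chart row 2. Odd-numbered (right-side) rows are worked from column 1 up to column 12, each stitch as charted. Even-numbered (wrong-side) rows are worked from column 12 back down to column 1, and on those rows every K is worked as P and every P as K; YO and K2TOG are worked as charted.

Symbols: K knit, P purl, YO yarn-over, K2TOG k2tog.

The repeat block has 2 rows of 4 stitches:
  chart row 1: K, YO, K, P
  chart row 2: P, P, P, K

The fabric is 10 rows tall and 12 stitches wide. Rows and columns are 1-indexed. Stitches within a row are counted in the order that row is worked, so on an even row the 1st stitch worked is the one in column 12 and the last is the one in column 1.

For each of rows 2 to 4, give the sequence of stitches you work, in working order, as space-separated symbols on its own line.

Row 2: chart row 2, WS - tiled (columns 1-12): P P P K P P P K P P P K; work from column 12 back to 1 with K<->P swapped.
Row 3: chart row 1, RS - tile across columns 1-12 and work as-is.
Row 4: chart row 2, WS - tiled (columns 1-12): P P P K P P P K P P P K; work from column 12 back to 1 with K<->P swapped.

Result:
P K K K P K K K P K K K
K YO K P K YO K P K YO K P
P K K K P K K K P K K K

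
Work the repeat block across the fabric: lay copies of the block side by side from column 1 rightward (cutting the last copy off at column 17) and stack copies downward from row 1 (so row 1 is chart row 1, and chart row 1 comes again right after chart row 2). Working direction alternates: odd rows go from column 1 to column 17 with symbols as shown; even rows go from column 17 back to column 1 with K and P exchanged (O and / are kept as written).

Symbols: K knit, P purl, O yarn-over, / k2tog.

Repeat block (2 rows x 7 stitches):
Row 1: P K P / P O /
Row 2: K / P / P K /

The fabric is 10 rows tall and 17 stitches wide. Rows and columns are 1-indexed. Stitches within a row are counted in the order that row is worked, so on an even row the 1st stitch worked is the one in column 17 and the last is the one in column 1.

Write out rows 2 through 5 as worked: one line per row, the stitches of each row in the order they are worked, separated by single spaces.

Row 2: chart row 2, WS - tiled (columns 1-17): K / P / P K / K / P / P K / K / P; work from column 17 back to 1 with K<->P swapped.
Row 3: chart row 1, RS - tile across columns 1-17 and work as-is.
Row 4: chart row 2, WS - tiled (columns 1-17): K / P / P K / K / P / P K / K / P; work from column 17 back to 1 with K<->P swapped.
Row 5: chart row 1, RS - tile across columns 1-17 and work as-is.

== ROWS AS WORKED ==
K / P / P K / K / P / P K / K / P
P K P / P O / P K P / P O / P K P
K / P / P K / K / P / P K / K / P
P K P / P O / P K P / P O / P K P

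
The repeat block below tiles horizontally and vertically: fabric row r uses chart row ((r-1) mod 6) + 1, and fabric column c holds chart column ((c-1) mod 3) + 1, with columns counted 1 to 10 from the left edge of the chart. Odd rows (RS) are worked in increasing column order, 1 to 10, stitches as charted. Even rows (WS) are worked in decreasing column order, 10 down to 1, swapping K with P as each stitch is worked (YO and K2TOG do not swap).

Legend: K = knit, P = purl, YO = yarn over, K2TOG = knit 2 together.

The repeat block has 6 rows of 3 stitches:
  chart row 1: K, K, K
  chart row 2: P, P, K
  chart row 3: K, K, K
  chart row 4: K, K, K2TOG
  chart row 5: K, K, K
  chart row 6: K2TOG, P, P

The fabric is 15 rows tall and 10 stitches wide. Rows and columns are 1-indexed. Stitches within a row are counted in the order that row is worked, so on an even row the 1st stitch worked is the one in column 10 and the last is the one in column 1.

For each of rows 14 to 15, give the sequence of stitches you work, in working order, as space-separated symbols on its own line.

Result:
K P K K P K K P K K
K K K K K K K K K K

Derivation:
Row 14: chart row 2, WS - tiled (columns 1-10): P P K P P K P P K P; work from column 10 back to 1 with K<->P swapped.
Row 15: chart row 3, RS - tile across columns 1-10 and work as-is.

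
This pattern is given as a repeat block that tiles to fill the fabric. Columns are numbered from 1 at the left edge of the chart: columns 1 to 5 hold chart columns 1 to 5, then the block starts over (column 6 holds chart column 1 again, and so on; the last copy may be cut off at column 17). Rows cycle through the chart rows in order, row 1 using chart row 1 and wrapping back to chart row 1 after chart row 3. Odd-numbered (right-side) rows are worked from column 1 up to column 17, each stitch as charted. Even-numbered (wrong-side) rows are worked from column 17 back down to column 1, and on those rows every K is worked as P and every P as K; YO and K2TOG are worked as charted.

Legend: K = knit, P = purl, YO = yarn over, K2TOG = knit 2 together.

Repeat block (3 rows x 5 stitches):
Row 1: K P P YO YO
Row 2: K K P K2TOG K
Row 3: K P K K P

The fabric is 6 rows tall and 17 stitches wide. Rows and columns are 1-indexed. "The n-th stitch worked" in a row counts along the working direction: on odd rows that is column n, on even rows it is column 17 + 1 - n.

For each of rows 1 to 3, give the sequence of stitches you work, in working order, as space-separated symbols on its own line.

Result:
K P P YO YO K P P YO YO K P P YO YO K P
P P P K2TOG K P P P K2TOG K P P P K2TOG K P P
K P K K P K P K K P K P K K P K P

Derivation:
Row 1: chart row 1, RS - tile across columns 1-17 and work as-is.
Row 2: chart row 2, WS - tiled (columns 1-17): K K P K2TOG K K K P K2TOG K K K P K2TOG K K K; work from column 17 back to 1 with K<->P swapped.
Row 3: chart row 3, RS - tile across columns 1-17 and work as-is.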